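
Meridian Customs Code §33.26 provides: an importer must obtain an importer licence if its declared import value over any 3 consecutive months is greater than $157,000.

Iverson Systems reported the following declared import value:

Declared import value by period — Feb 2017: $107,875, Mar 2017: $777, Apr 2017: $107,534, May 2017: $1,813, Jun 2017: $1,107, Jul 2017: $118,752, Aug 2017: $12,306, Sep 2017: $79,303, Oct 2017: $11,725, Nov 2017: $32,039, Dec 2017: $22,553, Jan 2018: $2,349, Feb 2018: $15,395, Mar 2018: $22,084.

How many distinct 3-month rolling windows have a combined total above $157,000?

2

Feb 2017–Apr 2017: $107,875 + $777 + $107,534 = $216,186 (over)
Mar 2017–May 2017: $777 + $107,534 + $1,813 = $110,124 (under)
Apr 2017–Jun 2017: $107,534 + $1,813 + $1,107 = $110,454 (under)
May 2017–Jul 2017: $1,813 + $1,107 + $118,752 = $121,672 (under)
Jun 2017–Aug 2017: $1,107 + $118,752 + $12,306 = $132,165 (under)
Jul 2017–Sep 2017: $118,752 + $12,306 + $79,303 = $210,361 (over)
Aug 2017–Oct 2017: $12,306 + $79,303 + $11,725 = $103,334 (under)
Sep 2017–Nov 2017: $79,303 + $11,725 + $32,039 = $123,067 (under)
Oct 2017–Dec 2017: $11,725 + $32,039 + $22,553 = $66,317 (under)
Nov 2017–Jan 2018: $32,039 + $22,553 + $2,349 = $56,941 (under)
Dec 2017–Feb 2018: $22,553 + $2,349 + $15,395 = $40,297 (under)
Jan 2018–Mar 2018: $2,349 + $15,395 + $22,084 = $39,828 (under)
2 windows exceed the threshold.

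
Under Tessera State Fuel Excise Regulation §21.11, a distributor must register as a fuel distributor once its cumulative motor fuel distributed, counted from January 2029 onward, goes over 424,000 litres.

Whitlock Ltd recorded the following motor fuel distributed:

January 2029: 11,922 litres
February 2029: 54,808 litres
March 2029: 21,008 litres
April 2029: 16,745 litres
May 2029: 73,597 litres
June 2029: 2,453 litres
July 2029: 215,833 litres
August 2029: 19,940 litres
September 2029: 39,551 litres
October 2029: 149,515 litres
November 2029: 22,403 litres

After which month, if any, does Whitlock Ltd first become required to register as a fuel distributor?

Through January 2029: 11,922 litres
Through February 2029: 66,730 litres
Through March 2029: 87,738 litres
Through April 2029: 104,483 litres
Through May 2029: 178,080 litres
Through June 2029: 180,533 litres
Through July 2029: 396,366 litres
Through August 2029: 416,306 litres
Through September 2029: 455,857 litres ← exceeds threshold

September 2029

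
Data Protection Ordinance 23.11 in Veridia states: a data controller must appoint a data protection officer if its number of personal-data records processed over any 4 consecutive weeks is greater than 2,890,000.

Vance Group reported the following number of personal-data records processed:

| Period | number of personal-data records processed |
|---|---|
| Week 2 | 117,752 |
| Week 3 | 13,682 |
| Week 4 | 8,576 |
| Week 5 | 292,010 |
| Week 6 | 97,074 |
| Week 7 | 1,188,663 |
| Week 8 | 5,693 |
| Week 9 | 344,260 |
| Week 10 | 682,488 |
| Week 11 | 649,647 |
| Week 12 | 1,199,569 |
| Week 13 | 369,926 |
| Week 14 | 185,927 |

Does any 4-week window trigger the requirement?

Yes

Week 2–Week 5: 117,752 + 13,682 + 8,576 + 292,010 = 432,020 (under)
Week 3–Week 6: 13,682 + 8,576 + 292,010 + 97,074 = 411,342 (under)
Week 4–Week 7: 8,576 + 292,010 + 97,074 + 1,188,663 = 1,586,323 (under)
Week 5–Week 8: 292,010 + 97,074 + 1,188,663 + 5,693 = 1,583,440 (under)
Week 6–Week 9: 97,074 + 1,188,663 + 5,693 + 344,260 = 1,635,690 (under)
Week 7–Week 10: 1,188,663 + 5,693 + 344,260 + 682,488 = 2,221,104 (under)
Week 8–Week 11: 5,693 + 344,260 + 682,488 + 649,647 = 1,682,088 (under)
Week 9–Week 12: 344,260 + 682,488 + 649,647 + 1,199,569 = 2,875,964 (under)
Week 10–Week 13: 682,488 + 649,647 + 1,199,569 + 369,926 = 2,901,630 (over)
Week 11–Week 14: 649,647 + 1,199,569 + 369,926 + 185,927 = 2,405,069 (under)
At least one window exceeds 2,890,000.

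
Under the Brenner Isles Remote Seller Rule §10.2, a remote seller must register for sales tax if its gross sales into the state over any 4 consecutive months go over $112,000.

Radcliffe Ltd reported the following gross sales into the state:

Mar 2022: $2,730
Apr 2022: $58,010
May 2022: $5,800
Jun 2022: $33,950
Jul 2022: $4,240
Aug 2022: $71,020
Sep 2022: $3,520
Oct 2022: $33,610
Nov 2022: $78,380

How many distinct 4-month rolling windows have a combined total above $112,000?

4

Mar 2022–Jun 2022: $2,730 + $58,010 + $5,800 + $33,950 = $100,490 (under)
Apr 2022–Jul 2022: $58,010 + $5,800 + $33,950 + $4,240 = $102,000 (under)
May 2022–Aug 2022: $5,800 + $33,950 + $4,240 + $71,020 = $115,010 (over)
Jun 2022–Sep 2022: $33,950 + $4,240 + $71,020 + $3,520 = $112,730 (over)
Jul 2022–Oct 2022: $4,240 + $71,020 + $3,520 + $33,610 = $112,390 (over)
Aug 2022–Nov 2022: $71,020 + $3,520 + $33,610 + $78,380 = $186,530 (over)
4 windows exceed the threshold.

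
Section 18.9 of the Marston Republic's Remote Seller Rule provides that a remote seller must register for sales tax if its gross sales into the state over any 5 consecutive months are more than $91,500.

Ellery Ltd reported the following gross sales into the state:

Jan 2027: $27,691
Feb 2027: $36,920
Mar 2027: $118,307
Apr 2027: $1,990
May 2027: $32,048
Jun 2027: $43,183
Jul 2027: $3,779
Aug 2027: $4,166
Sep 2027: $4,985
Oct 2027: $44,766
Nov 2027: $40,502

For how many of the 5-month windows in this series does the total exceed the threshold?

5

Jan 2027–May 2027: $27,691 + $36,920 + $118,307 + $1,990 + $32,048 = $216,956 (over)
Feb 2027–Jun 2027: $36,920 + $118,307 + $1,990 + $32,048 + $43,183 = $232,448 (over)
Mar 2027–Jul 2027: $118,307 + $1,990 + $32,048 + $43,183 + $3,779 = $199,307 (over)
Apr 2027–Aug 2027: $1,990 + $32,048 + $43,183 + $3,779 + $4,166 = $85,166 (under)
May 2027–Sep 2027: $32,048 + $43,183 + $3,779 + $4,166 + $4,985 = $88,161 (under)
Jun 2027–Oct 2027: $43,183 + $3,779 + $4,166 + $4,985 + $44,766 = $100,879 (over)
Jul 2027–Nov 2027: $3,779 + $4,166 + $4,985 + $44,766 + $40,502 = $98,198 (over)
5 windows exceed the threshold.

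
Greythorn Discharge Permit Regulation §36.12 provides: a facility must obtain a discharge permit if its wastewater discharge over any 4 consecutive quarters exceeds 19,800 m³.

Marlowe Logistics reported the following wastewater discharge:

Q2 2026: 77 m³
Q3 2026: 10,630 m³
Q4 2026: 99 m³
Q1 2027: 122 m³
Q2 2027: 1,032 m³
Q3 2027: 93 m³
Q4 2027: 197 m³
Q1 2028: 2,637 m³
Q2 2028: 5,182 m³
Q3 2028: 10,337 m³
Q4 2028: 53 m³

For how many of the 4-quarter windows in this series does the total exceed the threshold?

Q2 2026–Q1 2027: 77 m³ + 10,630 m³ + 99 m³ + 122 m³ = 10,928 m³ (under)
Q3 2026–Q2 2027: 10,630 m³ + 99 m³ + 122 m³ + 1,032 m³ = 11,883 m³ (under)
Q4 2026–Q3 2027: 99 m³ + 122 m³ + 1,032 m³ + 93 m³ = 1,346 m³ (under)
Q1 2027–Q4 2027: 122 m³ + 1,032 m³ + 93 m³ + 197 m³ = 1,444 m³ (under)
Q2 2027–Q1 2028: 1,032 m³ + 93 m³ + 197 m³ + 2,637 m³ = 3,959 m³ (under)
Q3 2027–Q2 2028: 93 m³ + 197 m³ + 2,637 m³ + 5,182 m³ = 8,109 m³ (under)
Q4 2027–Q3 2028: 197 m³ + 2,637 m³ + 5,182 m³ + 10,337 m³ = 18,353 m³ (under)
Q1 2028–Q4 2028: 2,637 m³ + 5,182 m³ + 10,337 m³ + 53 m³ = 18,209 m³ (under)
0 windows exceed the threshold.

0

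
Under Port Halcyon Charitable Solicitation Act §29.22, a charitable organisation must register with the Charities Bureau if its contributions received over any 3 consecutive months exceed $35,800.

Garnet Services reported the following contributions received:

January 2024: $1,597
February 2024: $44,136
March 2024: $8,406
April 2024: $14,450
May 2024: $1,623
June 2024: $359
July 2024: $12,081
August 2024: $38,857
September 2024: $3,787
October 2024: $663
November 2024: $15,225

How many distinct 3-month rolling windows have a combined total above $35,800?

5

January 2024–March 2024: $1,597 + $44,136 + $8,406 = $54,139 (over)
February 2024–April 2024: $44,136 + $8,406 + $14,450 = $66,992 (over)
March 2024–May 2024: $8,406 + $14,450 + $1,623 = $24,479 (under)
April 2024–June 2024: $14,450 + $1,623 + $359 = $16,432 (under)
May 2024–July 2024: $1,623 + $359 + $12,081 = $14,063 (under)
June 2024–August 2024: $359 + $12,081 + $38,857 = $51,297 (over)
July 2024–September 2024: $12,081 + $38,857 + $3,787 = $54,725 (over)
August 2024–October 2024: $38,857 + $3,787 + $663 = $43,307 (over)
September 2024–November 2024: $3,787 + $663 + $15,225 = $19,675 (under)
5 windows exceed the threshold.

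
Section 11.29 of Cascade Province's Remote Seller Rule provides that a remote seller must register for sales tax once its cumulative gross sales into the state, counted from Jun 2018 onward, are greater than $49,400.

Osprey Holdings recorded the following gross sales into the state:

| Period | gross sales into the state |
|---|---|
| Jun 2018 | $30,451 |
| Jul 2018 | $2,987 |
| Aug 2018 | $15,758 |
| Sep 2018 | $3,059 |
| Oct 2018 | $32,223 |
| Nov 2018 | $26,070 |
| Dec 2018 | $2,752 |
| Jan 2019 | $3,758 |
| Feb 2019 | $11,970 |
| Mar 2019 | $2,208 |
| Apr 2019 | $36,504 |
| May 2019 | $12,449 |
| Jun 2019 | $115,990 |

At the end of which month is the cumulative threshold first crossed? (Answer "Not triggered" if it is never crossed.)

Sep 2018

Through Jun 2018: $30,451
Through Jul 2018: $33,438
Through Aug 2018: $49,196
Through Sep 2018: $52,255 ← exceeds threshold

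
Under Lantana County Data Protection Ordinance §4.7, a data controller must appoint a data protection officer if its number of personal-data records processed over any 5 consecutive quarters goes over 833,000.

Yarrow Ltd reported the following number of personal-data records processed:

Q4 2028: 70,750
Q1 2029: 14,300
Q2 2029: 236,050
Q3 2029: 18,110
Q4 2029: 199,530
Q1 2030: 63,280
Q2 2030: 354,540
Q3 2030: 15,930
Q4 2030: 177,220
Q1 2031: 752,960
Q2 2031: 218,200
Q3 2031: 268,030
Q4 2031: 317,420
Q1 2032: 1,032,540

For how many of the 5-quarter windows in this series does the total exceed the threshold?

6

Q4 2028–Q4 2029: 70,750 + 14,300 + 236,050 + 18,110 + 199,530 = 538,740 (under)
Q1 2029–Q1 2030: 14,300 + 236,050 + 18,110 + 199,530 + 63,280 = 531,270 (under)
Q2 2029–Q2 2030: 236,050 + 18,110 + 199,530 + 63,280 + 354,540 = 871,510 (over)
Q3 2029–Q3 2030: 18,110 + 199,530 + 63,280 + 354,540 + 15,930 = 651,390 (under)
Q4 2029–Q4 2030: 199,530 + 63,280 + 354,540 + 15,930 + 177,220 = 810,500 (under)
Q1 2030–Q1 2031: 63,280 + 354,540 + 15,930 + 177,220 + 752,960 = 1,363,930 (over)
Q2 2030–Q2 2031: 354,540 + 15,930 + 177,220 + 752,960 + 218,200 = 1,518,850 (over)
Q3 2030–Q3 2031: 15,930 + 177,220 + 752,960 + 218,200 + 268,030 = 1,432,340 (over)
Q4 2030–Q4 2031: 177,220 + 752,960 + 218,200 + 268,030 + 317,420 = 1,733,830 (over)
Q1 2031–Q1 2032: 752,960 + 218,200 + 268,030 + 317,420 + 1,032,540 = 2,589,150 (over)
6 windows exceed the threshold.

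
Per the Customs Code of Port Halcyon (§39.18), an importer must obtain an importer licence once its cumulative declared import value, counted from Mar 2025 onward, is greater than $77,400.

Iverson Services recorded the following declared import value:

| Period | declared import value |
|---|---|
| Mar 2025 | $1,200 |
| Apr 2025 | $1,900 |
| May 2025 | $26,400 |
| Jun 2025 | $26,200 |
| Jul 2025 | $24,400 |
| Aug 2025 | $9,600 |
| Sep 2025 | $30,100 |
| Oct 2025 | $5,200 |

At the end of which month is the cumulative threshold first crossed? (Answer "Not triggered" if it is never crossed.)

Jul 2025

Through Mar 2025: $1,200
Through Apr 2025: $3,100
Through May 2025: $29,500
Through Jun 2025: $55,700
Through Jul 2025: $80,100 ← exceeds threshold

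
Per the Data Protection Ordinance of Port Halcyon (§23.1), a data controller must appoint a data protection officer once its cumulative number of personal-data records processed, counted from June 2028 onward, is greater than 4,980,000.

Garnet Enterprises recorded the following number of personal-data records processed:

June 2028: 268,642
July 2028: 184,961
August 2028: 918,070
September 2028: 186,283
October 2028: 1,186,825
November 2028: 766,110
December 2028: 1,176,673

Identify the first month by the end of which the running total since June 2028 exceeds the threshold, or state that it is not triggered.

Through June 2028: 268,642
Through July 2028: 453,603
Through August 2028: 1,371,673
Through September 2028: 1,557,956
Through October 2028: 2,744,781
Through November 2028: 3,510,891
Through December 2028: 4,687,564
Final cumulative total 4,687,564 ≤ 4,980,000; the threshold is never exceeded.

Not triggered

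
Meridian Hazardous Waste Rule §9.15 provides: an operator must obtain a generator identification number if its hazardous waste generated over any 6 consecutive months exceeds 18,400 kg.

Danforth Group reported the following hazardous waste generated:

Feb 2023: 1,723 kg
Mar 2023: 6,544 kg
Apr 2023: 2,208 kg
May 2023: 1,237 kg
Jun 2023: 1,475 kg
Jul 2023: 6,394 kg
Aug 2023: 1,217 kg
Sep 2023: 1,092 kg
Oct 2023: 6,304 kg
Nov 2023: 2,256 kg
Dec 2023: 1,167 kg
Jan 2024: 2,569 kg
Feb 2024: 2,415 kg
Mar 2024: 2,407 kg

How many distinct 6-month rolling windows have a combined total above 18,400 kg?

Feb 2023–Jul 2023: 1,723 kg + 6,544 kg + 2,208 kg + 1,237 kg + 1,475 kg + 6,394 kg = 19,581 kg (over)
Mar 2023–Aug 2023: 6,544 kg + 2,208 kg + 1,237 kg + 1,475 kg + 6,394 kg + 1,217 kg = 19,075 kg (over)
Apr 2023–Sep 2023: 2,208 kg + 1,237 kg + 1,475 kg + 6,394 kg + 1,217 kg + 1,092 kg = 13,623 kg (under)
May 2023–Oct 2023: 1,237 kg + 1,475 kg + 6,394 kg + 1,217 kg + 1,092 kg + 6,304 kg = 17,719 kg (under)
Jun 2023–Nov 2023: 1,475 kg + 6,394 kg + 1,217 kg + 1,092 kg + 6,304 kg + 2,256 kg = 18,738 kg (over)
Jul 2023–Dec 2023: 6,394 kg + 1,217 kg + 1,092 kg + 6,304 kg + 2,256 kg + 1,167 kg = 18,430 kg (over)
Aug 2023–Jan 2024: 1,217 kg + 1,092 kg + 6,304 kg + 2,256 kg + 1,167 kg + 2,569 kg = 14,605 kg (under)
Sep 2023–Feb 2024: 1,092 kg + 6,304 kg + 2,256 kg + 1,167 kg + 2,569 kg + 2,415 kg = 15,803 kg (under)
Oct 2023–Mar 2024: 6,304 kg + 2,256 kg + 1,167 kg + 2,569 kg + 2,415 kg + 2,407 kg = 17,118 kg (under)
4 windows exceed the threshold.

4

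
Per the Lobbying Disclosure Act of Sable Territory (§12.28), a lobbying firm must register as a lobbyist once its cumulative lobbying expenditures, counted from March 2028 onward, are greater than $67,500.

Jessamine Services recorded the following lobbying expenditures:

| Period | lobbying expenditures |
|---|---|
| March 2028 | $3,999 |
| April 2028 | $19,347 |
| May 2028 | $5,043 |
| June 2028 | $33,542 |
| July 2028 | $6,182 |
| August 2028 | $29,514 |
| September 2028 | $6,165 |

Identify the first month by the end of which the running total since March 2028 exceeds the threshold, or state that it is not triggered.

July 2028

Through March 2028: $3,999
Through April 2028: $23,346
Through May 2028: $28,389
Through June 2028: $61,931
Through July 2028: $68,113 ← exceeds threshold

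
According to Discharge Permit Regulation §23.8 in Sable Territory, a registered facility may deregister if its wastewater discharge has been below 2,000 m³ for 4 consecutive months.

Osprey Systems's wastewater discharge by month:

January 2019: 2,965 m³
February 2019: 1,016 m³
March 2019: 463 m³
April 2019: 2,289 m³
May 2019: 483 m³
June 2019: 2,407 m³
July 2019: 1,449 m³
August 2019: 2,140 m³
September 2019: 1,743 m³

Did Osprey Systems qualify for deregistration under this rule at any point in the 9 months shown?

No

Months below 2,000 m³: February 2019, March 2019, May 2019, July 2019, September 2019.
Longest run of consecutive months below the threshold: 2.
2 < 4, so Osprey Systems never became eligible.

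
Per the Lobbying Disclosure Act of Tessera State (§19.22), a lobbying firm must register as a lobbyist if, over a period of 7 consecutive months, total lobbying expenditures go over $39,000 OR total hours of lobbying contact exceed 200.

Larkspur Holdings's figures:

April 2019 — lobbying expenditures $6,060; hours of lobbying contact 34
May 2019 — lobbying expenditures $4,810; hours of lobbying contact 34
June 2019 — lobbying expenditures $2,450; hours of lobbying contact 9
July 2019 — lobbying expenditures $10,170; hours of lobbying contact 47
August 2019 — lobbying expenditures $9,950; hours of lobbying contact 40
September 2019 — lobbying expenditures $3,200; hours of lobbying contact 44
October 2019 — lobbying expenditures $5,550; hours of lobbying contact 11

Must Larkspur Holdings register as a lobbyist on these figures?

Total lobbying expenditures: $6,060 + $4,810 + $2,450 + $10,170 + $9,950 + $3,200 + $5,550 = $42,190 (> $39,000).
Total hours of lobbying contact: 34 + 34 + 9 + 47 + 40 + 44 + 11 = 219 (> 200).
The test is 'or': at least one threshold is exceeded.

Yes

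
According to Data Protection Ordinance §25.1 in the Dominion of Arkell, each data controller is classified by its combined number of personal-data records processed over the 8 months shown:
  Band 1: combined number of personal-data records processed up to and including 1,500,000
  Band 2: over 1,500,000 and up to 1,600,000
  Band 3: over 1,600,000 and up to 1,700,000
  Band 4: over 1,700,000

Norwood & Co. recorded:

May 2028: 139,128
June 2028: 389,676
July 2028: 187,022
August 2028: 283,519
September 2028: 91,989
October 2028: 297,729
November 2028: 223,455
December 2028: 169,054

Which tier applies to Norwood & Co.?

Combined number of personal-data records processed: 139,128 + 389,676 + 187,022 + 283,519 + 91,989 + 297,729 + 223,455 + 169,054 = 1,781,572.
1,781,572 > 1,700,000, so Band 4 applies.

Band 4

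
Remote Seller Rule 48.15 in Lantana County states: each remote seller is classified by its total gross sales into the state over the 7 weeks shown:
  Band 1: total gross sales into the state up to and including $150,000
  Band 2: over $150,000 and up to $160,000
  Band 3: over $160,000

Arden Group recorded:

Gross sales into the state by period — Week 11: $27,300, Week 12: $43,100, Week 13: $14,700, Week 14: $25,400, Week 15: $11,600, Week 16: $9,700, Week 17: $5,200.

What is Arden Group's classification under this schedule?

Band 1

Total gross sales into the state: $27,300 + $43,100 + $14,700 + $25,400 + $11,600 + $9,700 + $5,200 = $137,000.
$137,000 ≤ $150,000, so Band 1 applies.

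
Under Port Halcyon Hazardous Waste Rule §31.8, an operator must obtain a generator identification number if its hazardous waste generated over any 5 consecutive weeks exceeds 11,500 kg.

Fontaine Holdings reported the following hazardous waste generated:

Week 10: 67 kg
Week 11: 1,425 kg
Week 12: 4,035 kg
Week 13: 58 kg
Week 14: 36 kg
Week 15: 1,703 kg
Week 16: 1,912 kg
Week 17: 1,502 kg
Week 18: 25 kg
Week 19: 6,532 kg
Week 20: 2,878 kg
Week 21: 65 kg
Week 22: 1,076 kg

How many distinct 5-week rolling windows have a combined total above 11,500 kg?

2

Week 10–Week 14: 67 kg + 1,425 kg + 4,035 kg + 58 kg + 36 kg = 5,621 kg (under)
Week 11–Week 15: 1,425 kg + 4,035 kg + 58 kg + 36 kg + 1,703 kg = 7,257 kg (under)
Week 12–Week 16: 4,035 kg + 58 kg + 36 kg + 1,703 kg + 1,912 kg = 7,744 kg (under)
Week 13–Week 17: 58 kg + 36 kg + 1,703 kg + 1,912 kg + 1,502 kg = 5,211 kg (under)
Week 14–Week 18: 36 kg + 1,703 kg + 1,912 kg + 1,502 kg + 25 kg = 5,178 kg (under)
Week 15–Week 19: 1,703 kg + 1,912 kg + 1,502 kg + 25 kg + 6,532 kg = 11,674 kg (over)
Week 16–Week 20: 1,912 kg + 1,502 kg + 25 kg + 6,532 kg + 2,878 kg = 12,849 kg (over)
Week 17–Week 21: 1,502 kg + 25 kg + 6,532 kg + 2,878 kg + 65 kg = 11,002 kg (under)
Week 18–Week 22: 25 kg + 6,532 kg + 2,878 kg + 65 kg + 1,076 kg = 10,576 kg (under)
2 windows exceed the threshold.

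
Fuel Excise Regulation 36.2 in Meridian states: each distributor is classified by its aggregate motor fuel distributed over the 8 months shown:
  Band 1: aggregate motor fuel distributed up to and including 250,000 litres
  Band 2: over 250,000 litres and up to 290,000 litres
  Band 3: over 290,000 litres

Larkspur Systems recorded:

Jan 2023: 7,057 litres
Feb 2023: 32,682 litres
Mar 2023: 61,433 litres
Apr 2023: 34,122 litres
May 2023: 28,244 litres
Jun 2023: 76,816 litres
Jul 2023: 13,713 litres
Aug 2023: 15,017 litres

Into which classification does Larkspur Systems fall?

Aggregate motor fuel distributed: 7,057 litres + 32,682 litres + 61,433 litres + 34,122 litres + 28,244 litres + 76,816 litres + 13,713 litres + 15,017 litres = 269,084 litres.
250,000 litres < 269,084 litres ≤ 290,000 litres, so Band 2 applies.

Band 2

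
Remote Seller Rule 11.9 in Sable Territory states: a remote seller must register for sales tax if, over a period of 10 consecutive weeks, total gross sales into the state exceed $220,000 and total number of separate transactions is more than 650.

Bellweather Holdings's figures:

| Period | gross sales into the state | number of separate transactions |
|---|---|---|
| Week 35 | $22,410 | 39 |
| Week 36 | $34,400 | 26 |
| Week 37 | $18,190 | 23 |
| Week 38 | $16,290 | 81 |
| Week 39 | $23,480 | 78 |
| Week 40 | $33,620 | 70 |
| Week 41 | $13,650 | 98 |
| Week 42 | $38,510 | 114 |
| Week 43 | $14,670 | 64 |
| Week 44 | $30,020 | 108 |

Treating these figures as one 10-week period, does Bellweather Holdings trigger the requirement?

Total gross sales into the state: $22,410 + $34,400 + $18,190 + $16,290 + $23,480 + $33,620 + $13,650 + $38,510 + $14,670 + $30,020 = $245,240 (> $220,000).
Total number of separate transactions: 39 + 26 + 23 + 81 + 78 + 70 + 98 + 114 + 64 + 108 = 701 (> 650).
The test is 'and': both thresholds are exceeded.

Yes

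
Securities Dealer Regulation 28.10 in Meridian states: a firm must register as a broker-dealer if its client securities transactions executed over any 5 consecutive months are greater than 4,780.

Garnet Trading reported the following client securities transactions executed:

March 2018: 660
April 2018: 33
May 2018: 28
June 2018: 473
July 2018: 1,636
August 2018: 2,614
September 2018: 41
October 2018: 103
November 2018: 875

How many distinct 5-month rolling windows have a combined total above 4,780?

March 2018–July 2018: 660 + 33 + 28 + 473 + 1,636 = 2,830 (under)
April 2018–August 2018: 33 + 28 + 473 + 1,636 + 2,614 = 4,784 (over)
May 2018–September 2018: 28 + 473 + 1,636 + 2,614 + 41 = 4,792 (over)
June 2018–October 2018: 473 + 1,636 + 2,614 + 41 + 103 = 4,867 (over)
July 2018–November 2018: 1,636 + 2,614 + 41 + 103 + 875 = 5,269 (over)
4 windows exceed the threshold.

4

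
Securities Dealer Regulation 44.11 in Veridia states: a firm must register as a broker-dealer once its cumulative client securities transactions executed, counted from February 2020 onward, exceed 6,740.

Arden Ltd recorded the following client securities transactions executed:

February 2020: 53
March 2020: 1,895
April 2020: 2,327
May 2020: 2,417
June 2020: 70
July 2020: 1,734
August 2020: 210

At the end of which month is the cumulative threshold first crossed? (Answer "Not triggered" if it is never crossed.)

Through February 2020: 53
Through March 2020: 1,948
Through April 2020: 4,275
Through May 2020: 6,692
Through June 2020: 6,762 ← exceeds threshold

June 2020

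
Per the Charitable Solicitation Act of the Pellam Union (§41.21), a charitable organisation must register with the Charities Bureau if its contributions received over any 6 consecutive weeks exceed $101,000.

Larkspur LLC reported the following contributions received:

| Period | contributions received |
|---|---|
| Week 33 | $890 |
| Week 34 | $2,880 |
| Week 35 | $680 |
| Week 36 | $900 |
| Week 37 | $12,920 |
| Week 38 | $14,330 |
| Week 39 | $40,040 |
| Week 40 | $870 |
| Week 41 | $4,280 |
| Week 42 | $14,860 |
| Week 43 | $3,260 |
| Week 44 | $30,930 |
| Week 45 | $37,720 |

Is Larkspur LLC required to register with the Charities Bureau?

Week 33–Week 38: $890 + $2,880 + $680 + $900 + $12,920 + $14,330 = $32,600 (under)
Week 34–Week 39: $2,880 + $680 + $900 + $12,920 + $14,330 + $40,040 = $71,750 (under)
Week 35–Week 40: $680 + $900 + $12,920 + $14,330 + $40,040 + $870 = $69,740 (under)
Week 36–Week 41: $900 + $12,920 + $14,330 + $40,040 + $870 + $4,280 = $73,340 (under)
Week 37–Week 42: $12,920 + $14,330 + $40,040 + $870 + $4,280 + $14,860 = $87,300 (under)
Week 38–Week 43: $14,330 + $40,040 + $870 + $4,280 + $14,860 + $3,260 = $77,640 (under)
Week 39–Week 44: $40,040 + $870 + $4,280 + $14,860 + $3,260 + $30,930 = $94,240 (under)
Week 40–Week 45: $870 + $4,280 + $14,860 + $3,260 + $30,930 + $37,720 = $91,920 (under)
No window exceeds $101,000.

No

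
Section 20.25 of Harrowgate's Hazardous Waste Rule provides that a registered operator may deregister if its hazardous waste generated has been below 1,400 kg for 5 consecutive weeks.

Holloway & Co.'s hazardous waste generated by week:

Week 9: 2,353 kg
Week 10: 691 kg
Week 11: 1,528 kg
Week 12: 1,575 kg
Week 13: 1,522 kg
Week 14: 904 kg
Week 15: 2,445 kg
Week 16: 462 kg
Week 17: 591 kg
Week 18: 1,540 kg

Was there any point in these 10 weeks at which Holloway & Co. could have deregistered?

Weeks below 1,400 kg: Week 10, Week 14, Week 16, Week 17.
Longest run of consecutive weeks below the threshold: 2.
2 < 5, so Holloway & Co. never became eligible.

No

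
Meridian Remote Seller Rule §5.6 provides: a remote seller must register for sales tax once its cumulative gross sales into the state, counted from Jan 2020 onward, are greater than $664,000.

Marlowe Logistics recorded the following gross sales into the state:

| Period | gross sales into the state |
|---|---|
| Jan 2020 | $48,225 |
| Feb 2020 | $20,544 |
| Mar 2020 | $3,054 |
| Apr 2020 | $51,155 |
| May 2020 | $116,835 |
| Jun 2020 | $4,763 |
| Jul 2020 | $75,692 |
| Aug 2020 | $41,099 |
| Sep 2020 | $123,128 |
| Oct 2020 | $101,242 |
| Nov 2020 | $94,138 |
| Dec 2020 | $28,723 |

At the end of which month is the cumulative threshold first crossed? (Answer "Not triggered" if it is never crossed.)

Through Jan 2020: $48,225
Through Feb 2020: $68,769
Through Mar 2020: $71,823
Through Apr 2020: $122,978
Through May 2020: $239,813
Through Jun 2020: $244,576
Through Jul 2020: $320,268
Through Aug 2020: $361,367
Through Sep 2020: $484,495
Through Oct 2020: $585,737
Through Nov 2020: $679,875 ← exceeds threshold

Nov 2020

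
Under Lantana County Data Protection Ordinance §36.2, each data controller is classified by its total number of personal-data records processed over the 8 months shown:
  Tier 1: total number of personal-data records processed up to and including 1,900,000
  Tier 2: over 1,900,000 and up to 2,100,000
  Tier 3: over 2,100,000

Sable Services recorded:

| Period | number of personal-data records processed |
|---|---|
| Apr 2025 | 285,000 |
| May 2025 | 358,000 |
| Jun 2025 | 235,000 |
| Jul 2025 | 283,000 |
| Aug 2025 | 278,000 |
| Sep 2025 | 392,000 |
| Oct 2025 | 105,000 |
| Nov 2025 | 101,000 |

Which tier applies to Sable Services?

Total number of personal-data records processed: 285,000 + 358,000 + 235,000 + 283,000 + 278,000 + 392,000 + 105,000 + 101,000 = 2,037,000.
1,900,000 < 2,037,000 ≤ 2,100,000, so Tier 2 applies.

Tier 2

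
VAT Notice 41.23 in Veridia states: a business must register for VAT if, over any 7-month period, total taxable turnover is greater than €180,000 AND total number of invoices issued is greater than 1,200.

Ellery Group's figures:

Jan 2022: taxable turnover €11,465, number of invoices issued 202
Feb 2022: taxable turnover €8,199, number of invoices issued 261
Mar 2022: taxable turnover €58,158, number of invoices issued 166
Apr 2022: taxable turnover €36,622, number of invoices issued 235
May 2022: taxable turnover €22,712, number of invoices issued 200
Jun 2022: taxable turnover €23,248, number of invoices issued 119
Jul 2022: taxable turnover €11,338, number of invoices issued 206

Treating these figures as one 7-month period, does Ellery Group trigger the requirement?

Total taxable turnover: €11,465 + €8,199 + €58,158 + €36,622 + €22,712 + €23,248 + €11,338 = €171,742 (≤ €180,000).
Total number of invoices issued: 202 + 261 + 166 + 235 + 200 + 119 + 206 = 1,389 (> 1,200).
The test is 'and': the rule requires both, and at least one is not exceeded.

No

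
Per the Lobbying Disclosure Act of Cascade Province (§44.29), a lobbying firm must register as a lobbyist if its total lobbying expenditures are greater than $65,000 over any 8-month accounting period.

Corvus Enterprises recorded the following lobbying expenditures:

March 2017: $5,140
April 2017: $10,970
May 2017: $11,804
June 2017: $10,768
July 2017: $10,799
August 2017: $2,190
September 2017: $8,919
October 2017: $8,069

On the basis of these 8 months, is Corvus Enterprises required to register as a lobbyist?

Yes

Total lobbying expenditures: $5,140 + $10,970 + $11,804 + $10,768 + $10,799 + $2,190 + $8,919 + $8,069 = $68,659.
$68,659 > $65,000, so the threshold is exceeded.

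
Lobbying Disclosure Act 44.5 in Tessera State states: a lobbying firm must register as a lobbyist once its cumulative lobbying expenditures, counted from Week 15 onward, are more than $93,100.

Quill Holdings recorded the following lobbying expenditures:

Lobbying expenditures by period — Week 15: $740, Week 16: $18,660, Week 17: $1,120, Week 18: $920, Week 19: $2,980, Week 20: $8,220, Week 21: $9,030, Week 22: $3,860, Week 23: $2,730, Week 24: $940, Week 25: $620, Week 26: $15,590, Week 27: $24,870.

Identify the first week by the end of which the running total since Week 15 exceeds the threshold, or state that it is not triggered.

Through Week 15: $740
Through Week 16: $19,400
Through Week 17: $20,520
Through Week 18: $21,440
Through Week 19: $24,420
Through Week 20: $32,640
Through Week 21: $41,670
Through Week 22: $45,530
Through Week 23: $48,260
Through Week 24: $49,200
Through Week 25: $49,820
Through Week 26: $65,410
Through Week 27: $90,280
Final cumulative total $90,280 ≤ $93,100; the threshold is never exceeded.

Not triggered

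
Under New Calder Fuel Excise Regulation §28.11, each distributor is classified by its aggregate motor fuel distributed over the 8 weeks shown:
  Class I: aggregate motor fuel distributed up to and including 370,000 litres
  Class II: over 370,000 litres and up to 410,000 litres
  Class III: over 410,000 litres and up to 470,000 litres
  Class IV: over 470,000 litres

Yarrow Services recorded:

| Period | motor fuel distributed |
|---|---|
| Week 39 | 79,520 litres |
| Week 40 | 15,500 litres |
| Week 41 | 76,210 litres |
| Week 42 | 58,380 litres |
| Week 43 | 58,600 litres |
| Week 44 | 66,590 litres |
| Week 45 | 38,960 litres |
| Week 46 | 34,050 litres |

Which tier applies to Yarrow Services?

Aggregate motor fuel distributed: 79,520 litres + 15,500 litres + 76,210 litres + 58,380 litres + 58,600 litres + 66,590 litres + 38,960 litres + 34,050 litres = 427,810 litres.
410,000 litres < 427,810 litres ≤ 470,000 litres, so Class III applies.

Class III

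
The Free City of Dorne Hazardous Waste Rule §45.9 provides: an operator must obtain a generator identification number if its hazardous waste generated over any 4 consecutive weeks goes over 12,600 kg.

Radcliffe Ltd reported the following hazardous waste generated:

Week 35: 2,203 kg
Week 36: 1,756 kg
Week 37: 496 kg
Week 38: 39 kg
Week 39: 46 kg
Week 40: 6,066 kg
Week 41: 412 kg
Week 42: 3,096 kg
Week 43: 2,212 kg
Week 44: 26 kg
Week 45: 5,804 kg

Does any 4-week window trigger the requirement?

No

Week 35–Week 38: 2,203 kg + 1,756 kg + 496 kg + 39 kg = 4,494 kg (under)
Week 36–Week 39: 1,756 kg + 496 kg + 39 kg + 46 kg = 2,337 kg (under)
Week 37–Week 40: 496 kg + 39 kg + 46 kg + 6,066 kg = 6,647 kg (under)
Week 38–Week 41: 39 kg + 46 kg + 6,066 kg + 412 kg = 6,563 kg (under)
Week 39–Week 42: 46 kg + 6,066 kg + 412 kg + 3,096 kg = 9,620 kg (under)
Week 40–Week 43: 6,066 kg + 412 kg + 3,096 kg + 2,212 kg = 11,786 kg (under)
Week 41–Week 44: 412 kg + 3,096 kg + 2,212 kg + 26 kg = 5,746 kg (under)
Week 42–Week 45: 3,096 kg + 2,212 kg + 26 kg + 5,804 kg = 11,138 kg (under)
No window exceeds 12,600 kg.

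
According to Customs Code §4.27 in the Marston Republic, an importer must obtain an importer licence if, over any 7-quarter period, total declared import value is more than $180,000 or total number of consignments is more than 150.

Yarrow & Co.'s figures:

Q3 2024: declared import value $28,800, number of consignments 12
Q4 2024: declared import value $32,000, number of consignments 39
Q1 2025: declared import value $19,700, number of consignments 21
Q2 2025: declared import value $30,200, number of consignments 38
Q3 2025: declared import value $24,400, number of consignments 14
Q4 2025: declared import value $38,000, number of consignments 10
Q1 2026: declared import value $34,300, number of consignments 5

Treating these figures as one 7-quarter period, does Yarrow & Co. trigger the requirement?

Total declared import value: $28,800 + $32,000 + $19,700 + $30,200 + $24,400 + $38,000 + $34,300 = $207,400 (> $180,000).
Total number of consignments: 12 + 39 + 21 + 38 + 14 + 10 + 5 = 139 (≤ 150).
The test is 'or': at least one threshold is exceeded.

Yes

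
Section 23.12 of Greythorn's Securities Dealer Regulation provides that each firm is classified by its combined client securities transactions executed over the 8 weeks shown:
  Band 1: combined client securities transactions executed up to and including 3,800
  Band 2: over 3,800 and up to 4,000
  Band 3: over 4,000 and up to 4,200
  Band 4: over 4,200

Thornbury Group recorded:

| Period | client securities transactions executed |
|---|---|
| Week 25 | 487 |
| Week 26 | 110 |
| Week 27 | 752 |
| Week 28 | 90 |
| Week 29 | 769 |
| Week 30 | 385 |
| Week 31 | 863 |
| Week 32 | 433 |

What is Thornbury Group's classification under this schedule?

Band 2

Combined client securities transactions executed: 487 + 110 + 752 + 90 + 769 + 385 + 863 + 433 = 3,889.
3,800 < 3,889 ≤ 4,000, so Band 2 applies.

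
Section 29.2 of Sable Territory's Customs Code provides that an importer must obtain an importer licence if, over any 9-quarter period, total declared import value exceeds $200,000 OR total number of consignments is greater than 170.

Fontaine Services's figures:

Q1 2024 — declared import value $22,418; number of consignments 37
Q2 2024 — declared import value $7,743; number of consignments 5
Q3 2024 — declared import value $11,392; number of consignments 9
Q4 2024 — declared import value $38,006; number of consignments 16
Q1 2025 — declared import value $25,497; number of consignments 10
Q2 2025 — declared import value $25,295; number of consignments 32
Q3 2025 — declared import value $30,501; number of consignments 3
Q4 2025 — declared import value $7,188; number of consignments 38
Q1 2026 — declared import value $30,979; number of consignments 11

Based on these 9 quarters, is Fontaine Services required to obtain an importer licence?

Total declared import value: $22,418 + $7,743 + $11,392 + $38,006 + $25,497 + $25,295 + $30,501 + $7,188 + $30,979 = $199,019 (≤ $200,000).
Total number of consignments: 37 + 5 + 9 + 16 + 10 + 32 + 3 + 38 + 11 = 161 (≤ 170).
The test is 'or': neither threshold is exceeded.

No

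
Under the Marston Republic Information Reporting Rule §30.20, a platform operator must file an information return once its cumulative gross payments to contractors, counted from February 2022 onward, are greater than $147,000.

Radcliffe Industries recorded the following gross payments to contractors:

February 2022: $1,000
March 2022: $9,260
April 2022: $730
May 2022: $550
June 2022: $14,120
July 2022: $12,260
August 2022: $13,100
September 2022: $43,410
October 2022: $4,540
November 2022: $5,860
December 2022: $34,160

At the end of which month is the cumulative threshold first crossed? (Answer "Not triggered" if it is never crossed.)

Through February 2022: $1,000
Through March 2022: $10,260
Through April 2022: $10,990
Through May 2022: $11,540
Through June 2022: $25,660
Through July 2022: $37,920
Through August 2022: $51,020
Through September 2022: $94,430
Through October 2022: $98,970
Through November 2022: $104,830
Through December 2022: $138,990
Final cumulative total $138,990 ≤ $147,000; the threshold is never exceeded.

Not triggered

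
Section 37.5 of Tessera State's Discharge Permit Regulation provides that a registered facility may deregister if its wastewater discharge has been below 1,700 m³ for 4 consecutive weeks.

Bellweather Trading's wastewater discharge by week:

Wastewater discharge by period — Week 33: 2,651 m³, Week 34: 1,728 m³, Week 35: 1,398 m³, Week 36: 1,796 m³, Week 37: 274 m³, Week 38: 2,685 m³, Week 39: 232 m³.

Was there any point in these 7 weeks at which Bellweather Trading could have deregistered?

Weeks below 1,700 m³: Week 35, Week 37, Week 39.
Longest run of consecutive weeks below the threshold: 1.
1 < 4, so Bellweather Trading never became eligible.

No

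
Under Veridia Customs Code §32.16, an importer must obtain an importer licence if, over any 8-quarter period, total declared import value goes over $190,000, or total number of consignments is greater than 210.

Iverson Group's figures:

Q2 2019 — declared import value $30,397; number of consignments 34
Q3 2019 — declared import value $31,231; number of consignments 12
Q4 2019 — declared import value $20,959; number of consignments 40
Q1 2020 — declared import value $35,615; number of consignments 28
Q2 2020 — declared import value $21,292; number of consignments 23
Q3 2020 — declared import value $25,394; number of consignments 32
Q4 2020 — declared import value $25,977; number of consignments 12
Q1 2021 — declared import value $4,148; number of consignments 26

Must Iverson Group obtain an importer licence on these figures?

Total declared import value: $30,397 + $31,231 + $20,959 + $35,615 + $21,292 + $25,394 + $25,977 + $4,148 = $195,013 (> $190,000).
Total number of consignments: 34 + 12 + 40 + 28 + 23 + 32 + 12 + 26 = 207 (≤ 210).
The test is 'or': at least one threshold is exceeded.

Yes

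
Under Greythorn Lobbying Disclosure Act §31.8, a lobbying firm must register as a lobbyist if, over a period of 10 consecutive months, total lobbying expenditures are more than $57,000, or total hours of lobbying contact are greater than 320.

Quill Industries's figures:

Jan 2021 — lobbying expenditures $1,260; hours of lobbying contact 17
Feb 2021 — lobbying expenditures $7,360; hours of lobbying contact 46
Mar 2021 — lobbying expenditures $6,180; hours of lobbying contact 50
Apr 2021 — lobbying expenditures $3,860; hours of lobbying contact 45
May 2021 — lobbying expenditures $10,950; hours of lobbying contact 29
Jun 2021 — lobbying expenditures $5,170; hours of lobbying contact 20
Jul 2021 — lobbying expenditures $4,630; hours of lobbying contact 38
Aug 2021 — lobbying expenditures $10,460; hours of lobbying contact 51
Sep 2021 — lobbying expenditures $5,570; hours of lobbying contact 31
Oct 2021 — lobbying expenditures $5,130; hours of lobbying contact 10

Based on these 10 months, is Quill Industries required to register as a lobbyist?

Total lobbying expenditures: $1,260 + $7,360 + $6,180 + $3,860 + $10,950 + $5,170 + $4,630 + $10,460 + $5,570 + $5,130 = $60,570 (> $57,000).
Total hours of lobbying contact: 17 + 46 + 50 + 45 + 29 + 20 + 38 + 51 + 31 + 10 = 337 (> 320).
The test is 'or': at least one threshold is exceeded.

Yes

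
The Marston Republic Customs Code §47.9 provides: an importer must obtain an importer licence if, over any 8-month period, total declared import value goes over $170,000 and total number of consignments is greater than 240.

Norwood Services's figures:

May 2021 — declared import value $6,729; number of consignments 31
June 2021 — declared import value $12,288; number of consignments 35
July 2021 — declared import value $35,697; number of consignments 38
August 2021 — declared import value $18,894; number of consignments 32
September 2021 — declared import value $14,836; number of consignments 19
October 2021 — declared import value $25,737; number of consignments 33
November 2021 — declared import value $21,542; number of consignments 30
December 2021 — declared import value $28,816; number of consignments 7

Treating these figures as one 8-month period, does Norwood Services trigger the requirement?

No

Total declared import value: $6,729 + $12,288 + $35,697 + $18,894 + $14,836 + $25,737 + $21,542 + $28,816 = $164,539 (≤ $170,000).
Total number of consignments: 31 + 35 + 38 + 32 + 19 + 33 + 30 + 7 = 225 (≤ 240).
The test is 'and': the rule requires both, and at least one is not exceeded.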